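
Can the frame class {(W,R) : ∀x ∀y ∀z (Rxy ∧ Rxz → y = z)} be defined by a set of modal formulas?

Yes: it is partial functionality, defined by the CD schema ◇r → □r.
Suppose ◇r→□r is valid. Take Rxy, Rxz and set V(r)={y}. Then ◇r at x, so □r at x, so r at z, i.e. z=y.

Definable; ◇r → □r defines it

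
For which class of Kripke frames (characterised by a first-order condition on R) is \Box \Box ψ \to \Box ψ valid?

Suppose □□ψ→□ψ is valid. Take Rxy and set V(ψ)={w : xR²w}. Then □□ψ at x, so □ψ at x, so ψ at y, i.e. ∃z(Rxz∧Rzy).
Conversely, on a frame with density the schema holds at every world under every valuation.
So the correspondent is density.

density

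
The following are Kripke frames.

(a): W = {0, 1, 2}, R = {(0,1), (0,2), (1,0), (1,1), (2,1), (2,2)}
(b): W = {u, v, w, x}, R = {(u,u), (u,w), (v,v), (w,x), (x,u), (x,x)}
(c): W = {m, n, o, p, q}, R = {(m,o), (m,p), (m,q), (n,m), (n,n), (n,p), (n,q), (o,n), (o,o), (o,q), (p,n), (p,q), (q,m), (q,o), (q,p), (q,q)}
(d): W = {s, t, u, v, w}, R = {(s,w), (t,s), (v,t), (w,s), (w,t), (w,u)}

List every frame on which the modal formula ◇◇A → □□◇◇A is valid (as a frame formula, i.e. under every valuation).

This is the axiom for a generalized confluence (Geach) condition; its first-order frame correspondent is ∀x ∀y ∀z ((xR²y ∧ xR²z) → ∃w (y = w ∧ zR²w)).
(a): condition met.
(b): fails — uR²w, uR²w but no t with w=t and wR²t.
(c): condition met.
(d): fails — sR²s, sR²t but no w* with s=w* and tR²w*.
Valid on: (a), (c).

(a), (c)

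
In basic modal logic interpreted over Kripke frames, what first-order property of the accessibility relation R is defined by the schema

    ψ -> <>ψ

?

Reflexivity

This schema is equivalent to the T axiom □ψ → ψ.
It corresponds to reflexivity: forall x Rxx.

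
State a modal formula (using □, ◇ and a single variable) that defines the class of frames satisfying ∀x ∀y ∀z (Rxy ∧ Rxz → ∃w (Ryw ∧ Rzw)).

The condition is convergence. The .2 schema ◇□r → □◇r defines it.
Suppose ◇□r→□◇r is valid. Take Rxy, Rxz and set V(r)={w : Ryw}. Then □r at y so ◇□r at x, so □◇r at x, so ◇r at z, giving w with Rzw and Ryw.

◇□r → □◇r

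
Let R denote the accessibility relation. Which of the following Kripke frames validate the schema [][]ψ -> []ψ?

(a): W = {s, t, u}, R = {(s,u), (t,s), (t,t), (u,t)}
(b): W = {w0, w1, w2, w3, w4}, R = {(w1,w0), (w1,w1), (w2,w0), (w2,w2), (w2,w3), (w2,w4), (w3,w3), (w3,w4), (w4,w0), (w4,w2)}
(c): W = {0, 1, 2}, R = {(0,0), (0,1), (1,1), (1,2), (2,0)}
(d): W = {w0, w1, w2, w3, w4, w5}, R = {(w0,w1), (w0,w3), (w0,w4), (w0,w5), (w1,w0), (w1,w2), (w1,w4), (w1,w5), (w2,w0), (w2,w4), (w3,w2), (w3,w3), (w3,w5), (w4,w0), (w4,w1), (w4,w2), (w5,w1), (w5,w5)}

The schema corresponds to density: forall x forall y (Rxy -> exists z (Rxz & Rzy)).
(a): fails — Rsu but no z with Rsz and Rzu.
(b): ✓.
(c): ✓.
(d): ✓.
Valid on: (b), (c), (d).

(b), (c), (d)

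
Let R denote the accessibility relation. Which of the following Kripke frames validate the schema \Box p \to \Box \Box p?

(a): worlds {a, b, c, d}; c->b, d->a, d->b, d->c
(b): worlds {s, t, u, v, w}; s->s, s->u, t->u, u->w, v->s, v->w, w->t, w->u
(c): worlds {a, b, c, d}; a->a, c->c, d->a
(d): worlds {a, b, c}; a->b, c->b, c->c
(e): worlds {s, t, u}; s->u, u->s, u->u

This is the axiom for transitivity; its first-order frame correspondent is \forall x \forall y \forall z (Rxy \wedge Ryz \to Rxz).
(a): satisfies the condition.
(b): fails — Ruw and Rwt but not Rut.
(c): satisfies the condition.
(d): satisfies the condition.
(e): fails — Rsu and Rus but not Rss.
Valid on: (a), (c), (d).

(a), (c), (d)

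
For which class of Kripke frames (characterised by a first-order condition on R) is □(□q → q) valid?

shift-reflexivity

This is the T□ axiom.
Its frame correspondent is shift-reflexivity — ∀x ∀y (Rxy → Ryy).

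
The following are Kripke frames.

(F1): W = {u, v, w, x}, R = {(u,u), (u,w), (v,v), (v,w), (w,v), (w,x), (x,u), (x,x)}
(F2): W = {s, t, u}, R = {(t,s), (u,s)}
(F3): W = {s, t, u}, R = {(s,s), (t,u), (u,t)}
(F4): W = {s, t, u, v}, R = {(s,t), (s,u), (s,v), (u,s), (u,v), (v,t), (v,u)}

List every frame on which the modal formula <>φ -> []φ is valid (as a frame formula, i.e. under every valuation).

(F2), (F3)

The schema corresponds to partial functionality: forall x forall y forall z (Rxy & Rxz -> y = z).
(F1): fails — u sees both u and w.
(F2): ✓.
(F3): ✓.
(F4): fails — s sees both t and u.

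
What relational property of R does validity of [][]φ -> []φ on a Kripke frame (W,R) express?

Density

This schema is the C4 axiom.
Its frame correspondent is density — forall x forall y (Rxy -> exists z (Rxz & Rzy)).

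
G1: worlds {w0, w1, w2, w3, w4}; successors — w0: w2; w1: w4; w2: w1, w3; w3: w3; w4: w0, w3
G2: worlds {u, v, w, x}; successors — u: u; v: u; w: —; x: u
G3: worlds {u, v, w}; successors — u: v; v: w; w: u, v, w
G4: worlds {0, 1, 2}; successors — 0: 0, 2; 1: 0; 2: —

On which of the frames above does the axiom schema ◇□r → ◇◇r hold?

This is the axiom for a generalized confluence (Geach) condition; its first-order frame correspondent is ∀x ∀y (xRy → ∃w (yRw ∧ xR²w)).
G1: condition met.
G2: condition met.
G3: condition met.
G4: fails — 0R2 but no w with 2Rw and 0R²w.
Valid on: G1, G2, G3.

G1, G2, G3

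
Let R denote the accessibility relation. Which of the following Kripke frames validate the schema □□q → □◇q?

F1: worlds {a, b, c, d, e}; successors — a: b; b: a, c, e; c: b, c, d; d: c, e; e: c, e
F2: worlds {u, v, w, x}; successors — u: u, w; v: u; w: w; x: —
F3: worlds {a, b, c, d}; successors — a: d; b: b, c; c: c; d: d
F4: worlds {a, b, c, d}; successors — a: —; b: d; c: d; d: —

F1, F2, F3

This is the axiom for a generalized confluence (Geach) condition; its first-order frame correspondent is ∀x ∀z (xRz → ∃w (xR²w ∧ zRw)).
F1: satisfies the condition.
F2: satisfies the condition.
F3: satisfies the condition.
F4: fails — bRd but no w with bR²w and dRw.
Valid on: F1, F2, F3.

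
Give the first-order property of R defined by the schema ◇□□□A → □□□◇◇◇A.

This is a Sahlqvist (Geach-type) schema ◇^1□^3A → □^3◇^3A.
Minimal-valuation argument: fix x; take any y with xR^1y and any z with xR^3z. Set V(A) to the set of worlds R-reachable from y in exactly 3 steps. Then □^3A holds at y, so the antecedent holds at x; validity forces ◇^3A at z, giving a w with zR^3w and yR^3w.
First-order correspondent: ∀x ∀y ∀z ((xRy ∧ xR³z) → ∃w (yR³w ∧ zR³w)).

∀x ∀y ∀z ((xRy ∧ xR³z) → ∃w (yR³w ∧ zR³w))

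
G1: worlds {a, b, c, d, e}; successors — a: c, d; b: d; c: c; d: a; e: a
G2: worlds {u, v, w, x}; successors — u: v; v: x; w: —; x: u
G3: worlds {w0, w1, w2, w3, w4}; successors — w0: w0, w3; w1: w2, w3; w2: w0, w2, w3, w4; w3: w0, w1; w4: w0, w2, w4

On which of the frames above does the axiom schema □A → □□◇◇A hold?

The schema corresponds to a generalized confluence (Geach) condition: ∀x ∀z (xR²z → ∃w (xRw ∧ zR²w)).
G1: fails — bR²a but no w with bRw and aR²w.
G2: condition met.
G3: condition met.

G2, G3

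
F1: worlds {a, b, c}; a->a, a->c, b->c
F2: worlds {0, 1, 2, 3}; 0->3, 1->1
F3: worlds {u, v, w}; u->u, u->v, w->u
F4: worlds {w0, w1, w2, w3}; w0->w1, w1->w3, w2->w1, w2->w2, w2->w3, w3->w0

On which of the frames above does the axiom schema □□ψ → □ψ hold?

Frame correspondent (Sahlqvist): ∀x ∀y (Rxy → ∃z (Rxz ∧ Rzy)) — i.e. density.
F1: fails — Rbc but no z with Rbz and Rzc.
F2: fails — R03 but no z with R0z and Rz3.
F3: satisfies the condition.
F4: fails — Rw1w3 but no z with Rw1z and Rzw3.

F3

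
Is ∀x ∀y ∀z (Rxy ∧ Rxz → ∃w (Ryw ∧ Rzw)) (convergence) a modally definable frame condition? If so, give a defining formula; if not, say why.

Yes, by ◇□q → □◇q

The condition is convergence. A defining modal formula is ◇□q → □◇q.
Suppose ◇□q→□◇q is valid. Take Rxy, Rxz and set V(q)={w : Ryw}. Then □q at y so ◇□q at x, so □◇q at x, so ◇q at z, giving w with Rzw and Ryw.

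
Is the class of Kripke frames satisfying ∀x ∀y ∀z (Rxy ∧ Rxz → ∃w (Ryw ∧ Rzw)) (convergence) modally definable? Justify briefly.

Yes: it is convergence, defined by the .2 schema ◇□r → □◇r.

Yes, by ◇□r → □◇r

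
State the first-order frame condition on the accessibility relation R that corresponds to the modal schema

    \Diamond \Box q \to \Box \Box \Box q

\forall x \forall y \forall z ((xRy \wedge x R^3 z) \to \exists w (yRw \wedge z = w))

This is a Sahlqvist (Geach-type) schema ◇^1□^1q → □^3◇^0q.
First-order correspondent: \forall x \forall y \forall z ((xRy \wedge x R^3 z) \to \exists w (yRw \wedge z = w)).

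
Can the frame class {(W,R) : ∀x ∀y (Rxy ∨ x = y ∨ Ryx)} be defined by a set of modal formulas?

Any modally definable frame class is closed under disjoint unions.
Take 3 disjoint single-world reflexive frames: each is trivially connected, but their disjoint union has 3 worlds with no edge between distinct components, so it is not connected.
So the class is not modally definable.

Not definable by any modal formula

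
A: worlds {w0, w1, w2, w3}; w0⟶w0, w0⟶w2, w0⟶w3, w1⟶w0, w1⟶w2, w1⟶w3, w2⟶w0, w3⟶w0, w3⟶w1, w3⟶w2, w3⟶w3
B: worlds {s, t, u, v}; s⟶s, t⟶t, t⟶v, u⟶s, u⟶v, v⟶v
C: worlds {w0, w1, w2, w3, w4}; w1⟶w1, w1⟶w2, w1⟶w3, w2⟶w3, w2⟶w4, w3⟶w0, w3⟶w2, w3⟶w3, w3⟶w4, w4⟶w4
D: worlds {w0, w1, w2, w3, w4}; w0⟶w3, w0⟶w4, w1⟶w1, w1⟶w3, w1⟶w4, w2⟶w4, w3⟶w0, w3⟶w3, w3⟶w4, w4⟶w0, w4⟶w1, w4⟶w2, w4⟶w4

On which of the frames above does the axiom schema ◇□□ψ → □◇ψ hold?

Frame correspondent (Sahlqvist): ∀x ∀y ∀z ((xRy ∧ xRz) → ∃w (yR²w ∧ zRw)) — i.e. a generalized confluence (Geach) condition.
A: satisfies the condition.
B: fails — uRs, uRv but no w with sR²w and vRw.
C: fails — w3Rw0, w3Rw0 but no w with w0R²w and w0Rw.
D: satisfies the condition.
Valid on: A, D.

A, D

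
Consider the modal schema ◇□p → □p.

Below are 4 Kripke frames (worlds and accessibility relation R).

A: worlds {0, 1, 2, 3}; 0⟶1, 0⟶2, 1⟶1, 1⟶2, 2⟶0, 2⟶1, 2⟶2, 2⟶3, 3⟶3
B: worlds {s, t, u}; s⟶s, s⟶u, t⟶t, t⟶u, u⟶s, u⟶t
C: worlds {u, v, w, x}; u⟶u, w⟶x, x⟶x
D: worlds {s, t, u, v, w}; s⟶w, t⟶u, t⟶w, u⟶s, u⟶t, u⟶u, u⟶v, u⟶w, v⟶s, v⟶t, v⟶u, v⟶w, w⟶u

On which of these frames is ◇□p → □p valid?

C

Frame correspondent (Sahlqvist): ∀x ∀y ∀z (Rxy ∧ Rxz → Ryz) — i.e. the Euclidean property.
A: fails — R23 and R20 but not R30.
B: fails — Rsu and Rsu but not Ruu.
C: condition met.
D: fails — Rsw and Rsw but not Rww.
Valid on: C.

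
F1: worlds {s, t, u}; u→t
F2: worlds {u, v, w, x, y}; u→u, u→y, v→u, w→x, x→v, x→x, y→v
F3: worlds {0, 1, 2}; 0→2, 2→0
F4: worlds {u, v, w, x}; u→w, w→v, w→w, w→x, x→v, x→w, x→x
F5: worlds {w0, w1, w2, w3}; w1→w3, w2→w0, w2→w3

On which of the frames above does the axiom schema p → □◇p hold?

F3

Frame correspondent (Sahlqvist): ∀x ∀y (Rxy → Ryx) — i.e. symmetry.
F1: fails — Rut but not Rtu.
F2: fails — Rwx but not Rxw.
F3: ✓.
F4: fails — Ruw but not Rwu.
F5: fails — Rw2w0 but not Rw0w2.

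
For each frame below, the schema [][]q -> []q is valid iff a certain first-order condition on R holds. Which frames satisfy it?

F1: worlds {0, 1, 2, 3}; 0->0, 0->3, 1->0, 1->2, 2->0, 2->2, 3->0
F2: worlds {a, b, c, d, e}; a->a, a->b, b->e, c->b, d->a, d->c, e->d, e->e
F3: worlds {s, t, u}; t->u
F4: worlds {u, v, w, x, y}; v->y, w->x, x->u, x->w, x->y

F1

This is the axiom for density; its first-order frame correspondent is forall x forall y (Rxy -> exists z (Rxz & Rzy)).
F1: satisfies the condition.
F2: fails — Rdc but no z with Rdz and Rzc.
F3: fails — Rtu but no z with Rtz and Rzu.
F4: fails — Rxw but no z with Rxz and Rzw.
Valid on: F1.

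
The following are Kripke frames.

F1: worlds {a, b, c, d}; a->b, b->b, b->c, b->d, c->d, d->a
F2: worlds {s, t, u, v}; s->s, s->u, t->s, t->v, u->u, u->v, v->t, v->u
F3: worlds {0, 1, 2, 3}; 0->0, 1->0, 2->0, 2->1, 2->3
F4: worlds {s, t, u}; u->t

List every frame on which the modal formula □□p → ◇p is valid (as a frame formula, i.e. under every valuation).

Frame correspondent (Sahlqvist): ∀x ∃w (xR²w ∧ xRw) — i.e. a generalized confluence (Geach) condition.
F1: fails — at c but no w with cR²w and cRw.
F2: condition met.
F3: fails — at 3 but no w with 3R²w and 3Rw.
F4: fails — at s but no w with sR²w and sRw.

F2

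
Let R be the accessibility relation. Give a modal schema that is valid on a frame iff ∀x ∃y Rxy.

The condition is seriality. The D schema □q → ◇q defines it.
Suppose □q→◇q is valid. At any x set V(q)=W. Then □q at x, so ◇q at x, so x has a successor.

□q → ◇q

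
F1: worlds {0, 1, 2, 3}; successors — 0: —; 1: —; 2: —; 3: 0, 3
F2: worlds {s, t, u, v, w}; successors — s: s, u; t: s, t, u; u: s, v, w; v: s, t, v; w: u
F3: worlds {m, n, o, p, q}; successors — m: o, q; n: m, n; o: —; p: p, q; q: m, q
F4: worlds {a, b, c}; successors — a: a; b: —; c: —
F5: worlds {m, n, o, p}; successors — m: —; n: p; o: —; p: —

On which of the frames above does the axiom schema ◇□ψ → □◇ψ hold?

F4

This is the axiom for convergence; its first-order frame correspondent is ∀x ∀y ∀z (Rxy ∧ Rxz → ∃w (Ryw ∧ Rzw)).
F1: fails — R33 and R30 but 3 and 0 have no common successor.
F2: fails — Ruv and Ruw but v and w have no common successor.
F3: fails — Rmo and Rmo but o and o have no common successor.
F4: satisfies the condition.
F5: fails — Rnp and Rnp but p and p have no common successor.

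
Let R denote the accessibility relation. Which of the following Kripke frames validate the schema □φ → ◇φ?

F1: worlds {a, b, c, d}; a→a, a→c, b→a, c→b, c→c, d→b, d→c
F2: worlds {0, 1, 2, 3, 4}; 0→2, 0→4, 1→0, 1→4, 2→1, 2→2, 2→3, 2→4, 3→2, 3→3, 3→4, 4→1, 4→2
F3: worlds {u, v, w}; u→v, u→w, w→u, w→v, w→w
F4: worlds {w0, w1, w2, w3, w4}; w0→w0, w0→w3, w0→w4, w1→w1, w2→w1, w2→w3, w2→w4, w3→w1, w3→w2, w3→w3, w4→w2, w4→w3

The schema corresponds to seriality: ∀x ∃y Rxy.
F1: satisfies the condition.
F2: satisfies the condition.
F3: fails — world v has no successor.
F4: satisfies the condition.

F1, F2, F4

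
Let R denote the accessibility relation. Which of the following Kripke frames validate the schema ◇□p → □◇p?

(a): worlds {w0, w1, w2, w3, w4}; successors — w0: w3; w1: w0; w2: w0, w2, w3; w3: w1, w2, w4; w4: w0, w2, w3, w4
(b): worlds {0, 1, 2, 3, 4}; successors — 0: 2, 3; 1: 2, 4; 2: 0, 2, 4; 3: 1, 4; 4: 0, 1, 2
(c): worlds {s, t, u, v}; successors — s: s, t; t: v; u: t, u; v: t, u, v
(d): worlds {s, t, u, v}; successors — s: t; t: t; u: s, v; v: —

This is the axiom for convergence; its first-order frame correspondent is ∀x ∀y ∀z (Rxy ∧ Rxz → ∃w (Ryw ∧ Rzw)).
(a): fails — Rw2w0 and Rw2w3 but w0 and w3 have no common successor.
(b): ✓.
(c): fails — Rss and Rst but s and t have no common successor.
(d): fails — Ruv and Ruv but v and v have no common successor.

(b)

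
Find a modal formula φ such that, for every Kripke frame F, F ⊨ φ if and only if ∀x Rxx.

□q → q

A defining formula is □q → q (the T axiom).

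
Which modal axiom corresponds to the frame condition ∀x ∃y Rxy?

□q → ◇q

A defining formula is □q → ◇q (the D axiom).
Suppose □q→◇q is valid. At any x set V(q)=W. Then □q at x, so ◇q at x, so x has a successor.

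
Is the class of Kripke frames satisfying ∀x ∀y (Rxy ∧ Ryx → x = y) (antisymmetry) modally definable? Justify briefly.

Any modally definable frame class is closed under surjective bounded morphisms.
The 4-cycle (worlds w0,w1,w2,w3 with w0→w1→w2→w3→w0) is antisymmetric. Sending even-indexed worlds to s and odd-indexed worlds to t is a surjective bounded morphism onto the two-world frame with s↔t, which is not antisymmetric.
Hence antisymmetry is not modally definable.

Not definable by any modal formula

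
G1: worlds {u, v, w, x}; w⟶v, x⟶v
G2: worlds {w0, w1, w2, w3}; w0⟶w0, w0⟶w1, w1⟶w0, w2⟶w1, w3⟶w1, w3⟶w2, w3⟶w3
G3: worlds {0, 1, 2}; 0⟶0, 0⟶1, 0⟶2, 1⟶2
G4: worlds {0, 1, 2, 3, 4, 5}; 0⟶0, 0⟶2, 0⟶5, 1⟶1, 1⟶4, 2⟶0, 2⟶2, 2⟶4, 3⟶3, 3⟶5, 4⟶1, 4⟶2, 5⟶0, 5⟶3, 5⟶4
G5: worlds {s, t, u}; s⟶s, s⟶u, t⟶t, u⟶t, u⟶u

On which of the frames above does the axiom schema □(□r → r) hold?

G5

Frame correspondent (Sahlqvist): ∀x ∀y (Rxy → Ryy) — i.e. shift-reflexivity.
G1: fails — Rxv but not Rvv.
G2: fails — Rw3w1 but not Rw1w1.
G3: fails — R01 but not R11.
G4: fails — R14 but not R44.
G5: satisfies the condition.
Valid on: G5.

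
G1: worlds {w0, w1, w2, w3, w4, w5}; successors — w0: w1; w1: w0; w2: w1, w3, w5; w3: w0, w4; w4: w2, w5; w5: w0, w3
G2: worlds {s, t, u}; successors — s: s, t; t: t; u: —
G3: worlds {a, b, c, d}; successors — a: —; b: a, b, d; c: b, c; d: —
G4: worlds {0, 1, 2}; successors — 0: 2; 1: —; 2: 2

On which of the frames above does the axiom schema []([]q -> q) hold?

The schema corresponds to shift-reflexivity: forall x forall y (Rxy -> Ryy).
G1: fails — Rw1w0 but not Rw0w0.
G2: ✓.
G3: fails — Rba but not Raa.
G4: ✓.
Valid on: G2, G4.

G2, G4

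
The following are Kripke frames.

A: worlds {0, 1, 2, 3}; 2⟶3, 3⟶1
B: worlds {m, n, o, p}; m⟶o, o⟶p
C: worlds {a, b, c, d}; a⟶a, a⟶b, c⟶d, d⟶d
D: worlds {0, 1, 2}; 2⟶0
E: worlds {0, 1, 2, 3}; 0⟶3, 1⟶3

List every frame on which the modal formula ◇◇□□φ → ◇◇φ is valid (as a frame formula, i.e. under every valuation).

Frame correspondent (Sahlqvist): ∀x ∀y (xR²y → ∃w (yR²w ∧ xR²w)) — i.e. a generalized confluence (Geach) condition.
A: fails — 2R²1 but no w with 1R²w and 2R²w.
B: fails — mR²p but no w with pR²w and mR²w.
C: fails — aR²b but no w with bR²w and aR²w.
D: condition met.
E: condition met.
Valid on: D, E.

D, E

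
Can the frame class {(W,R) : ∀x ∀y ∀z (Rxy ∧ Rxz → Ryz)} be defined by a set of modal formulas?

Yes: it is the Euclidean property, defined by the 5 schema ◇p → □◇p.

Definable; ◇p → □◇p defines it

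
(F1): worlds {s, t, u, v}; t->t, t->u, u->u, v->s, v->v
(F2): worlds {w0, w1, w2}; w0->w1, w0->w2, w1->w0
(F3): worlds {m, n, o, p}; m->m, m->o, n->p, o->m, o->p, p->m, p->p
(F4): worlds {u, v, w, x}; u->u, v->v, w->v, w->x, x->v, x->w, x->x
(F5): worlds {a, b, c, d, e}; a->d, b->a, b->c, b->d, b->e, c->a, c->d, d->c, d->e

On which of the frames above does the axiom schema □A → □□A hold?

(F1)

The schema corresponds to transitivity: ∀x ∀y ∀z (Rxy ∧ Ryz → Rxz).
(F1): ✓.
(F2): fails — Rw0w1 and Rw1w0 but not Rw0w0.
(F3): fails — Rom and Rmo but not Roo.
(F4): fails — Rwx and Rxw but not Rww.
(F5): fails — Rcd and Rdc but not Rcc.
Valid on: (F1).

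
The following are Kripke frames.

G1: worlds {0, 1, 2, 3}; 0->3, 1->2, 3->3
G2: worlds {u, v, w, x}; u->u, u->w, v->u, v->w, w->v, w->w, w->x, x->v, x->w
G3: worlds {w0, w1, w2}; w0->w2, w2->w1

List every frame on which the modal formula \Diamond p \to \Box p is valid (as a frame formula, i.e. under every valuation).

G1, G3

This is the axiom for partial functionality; its first-order frame correspondent is \forall x \forall y \forall z (Rxy \wedge Rxz \to y = z).
G1: holds.
G2: fails — u sees both u and w.
G3: holds.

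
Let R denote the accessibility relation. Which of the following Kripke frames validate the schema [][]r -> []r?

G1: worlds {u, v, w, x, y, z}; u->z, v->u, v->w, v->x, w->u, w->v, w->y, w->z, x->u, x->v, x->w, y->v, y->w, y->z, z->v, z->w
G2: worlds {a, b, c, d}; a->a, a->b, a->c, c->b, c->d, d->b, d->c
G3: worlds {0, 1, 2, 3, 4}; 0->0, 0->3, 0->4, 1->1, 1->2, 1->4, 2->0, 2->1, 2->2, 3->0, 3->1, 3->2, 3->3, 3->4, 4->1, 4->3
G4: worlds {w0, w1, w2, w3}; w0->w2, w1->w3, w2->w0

Frame correspondent (Sahlqvist): forall x forall y (Rxy -> exists z (Rxz & Rzy)) — i.e. density.
G1: fails — Ruz but no t with Rut and Rtz.
G2: fails — Rcd but no z with Rcz and Rzd.
G3: holds.
G4: fails — Rw0w2 but no z with Rw0z and Rzw2.
Valid on: G3.

G3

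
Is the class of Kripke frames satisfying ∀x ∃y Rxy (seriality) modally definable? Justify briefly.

The condition is seriality. A defining modal formula is □q → ◇q.
Suppose □q→◇q is valid. At any x set V(q)=W. Then □q at x, so ◇q at x, so x has a successor.

Definable; □q → ◇q defines it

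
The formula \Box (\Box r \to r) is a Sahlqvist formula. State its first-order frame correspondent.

shift-reflexivity: \forall x \forall y (Rxy \to Ryy)

This schema is the T□ axiom.
It corresponds to shift-reflexivity: \forall x \forall y (Rxy \to Ryy).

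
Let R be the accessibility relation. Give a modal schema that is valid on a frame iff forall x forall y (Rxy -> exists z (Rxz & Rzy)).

□□q → □q

The condition is density. The C4 schema □□q → □q defines it.
Suppose □□q→□q is valid. Take Rxy and set V(q)={w : xR²w}. Then □□q at x, so □q at x, so q at y, i.e. ∃z(Rxz∧Rzy).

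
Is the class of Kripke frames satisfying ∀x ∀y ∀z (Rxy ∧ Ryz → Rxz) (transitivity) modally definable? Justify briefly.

This is a Sahlqvist condition; the 4 axiom □q → □□q defines it.
Suppose □q→□□q is valid. Take Rxy, Ryz and set V(q)={w : Rxw}. Then □q at x, so □□q at x, so □q at y, so q at z, i.e. Rxz.

Yes — defined by □q → □□q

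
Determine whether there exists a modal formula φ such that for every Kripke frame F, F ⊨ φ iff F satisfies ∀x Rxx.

Yes, by □r → r

This is a Sahlqvist condition; the T axiom □r → r defines it.
Suppose □r→r is valid. At any x set V(r)={w : Rxw}. Then □r holds at x, so r holds at x, i.e. Rxx.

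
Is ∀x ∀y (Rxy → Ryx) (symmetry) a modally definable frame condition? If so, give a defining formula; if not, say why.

This is a Sahlqvist condition; the B axiom p → □◇p defines it.
Suppose p→□◇p is valid. Take Rxy and set V(p)={x}. Then p at x, so □◇p at x, so ◇p at y, so some z with Ryz has p; z=x, i.e. Ryx.

Definable; p → □◇p defines it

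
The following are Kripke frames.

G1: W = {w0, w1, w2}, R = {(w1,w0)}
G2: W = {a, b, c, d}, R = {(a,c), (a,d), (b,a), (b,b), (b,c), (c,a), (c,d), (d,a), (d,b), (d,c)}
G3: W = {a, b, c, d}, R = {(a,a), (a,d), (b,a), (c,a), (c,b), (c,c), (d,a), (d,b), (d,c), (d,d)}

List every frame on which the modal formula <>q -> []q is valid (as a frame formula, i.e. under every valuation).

Frame correspondent (Sahlqvist): forall x forall y forall z (Rxy & Rxz -> y = z) — i.e. partial functionality.
G1: holds.
G2: fails — a sees both c and d.
G3: fails — a sees both a and d.
Valid on: G1.

G1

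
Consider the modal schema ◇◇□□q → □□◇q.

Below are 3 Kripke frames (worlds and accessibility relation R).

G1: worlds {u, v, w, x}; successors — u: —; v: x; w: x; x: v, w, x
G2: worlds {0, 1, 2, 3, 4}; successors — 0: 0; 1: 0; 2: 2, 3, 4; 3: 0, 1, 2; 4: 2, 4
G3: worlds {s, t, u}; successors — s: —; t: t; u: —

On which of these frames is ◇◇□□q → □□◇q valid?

G1, G3

The schema corresponds to a generalized confluence (Geach) condition: ∀x ∀y ∀z ((xR²y ∧ xR²z) → ∃w (yR²w ∧ zRw)).
G1: satisfies the condition.
G2: fails — 2R²0, 2R²2 but no w with 0R²w and 2Rw.
G3: satisfies the condition.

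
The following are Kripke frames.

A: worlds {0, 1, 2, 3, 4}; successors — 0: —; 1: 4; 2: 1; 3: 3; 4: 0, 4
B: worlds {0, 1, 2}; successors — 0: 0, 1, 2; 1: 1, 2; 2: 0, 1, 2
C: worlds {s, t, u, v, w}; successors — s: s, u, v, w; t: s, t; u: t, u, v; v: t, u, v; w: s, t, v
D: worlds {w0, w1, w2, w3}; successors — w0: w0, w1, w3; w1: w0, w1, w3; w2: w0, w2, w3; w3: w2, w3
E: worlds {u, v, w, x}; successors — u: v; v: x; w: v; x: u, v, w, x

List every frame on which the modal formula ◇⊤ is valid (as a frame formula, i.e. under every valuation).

B, C, D, E

Frame correspondent (Sahlqvist): ∀x ∃y Rxy — i.e. seriality.
A: fails — world 0 has no successor.
B: holds.
C: holds.
D: holds.
E: holds.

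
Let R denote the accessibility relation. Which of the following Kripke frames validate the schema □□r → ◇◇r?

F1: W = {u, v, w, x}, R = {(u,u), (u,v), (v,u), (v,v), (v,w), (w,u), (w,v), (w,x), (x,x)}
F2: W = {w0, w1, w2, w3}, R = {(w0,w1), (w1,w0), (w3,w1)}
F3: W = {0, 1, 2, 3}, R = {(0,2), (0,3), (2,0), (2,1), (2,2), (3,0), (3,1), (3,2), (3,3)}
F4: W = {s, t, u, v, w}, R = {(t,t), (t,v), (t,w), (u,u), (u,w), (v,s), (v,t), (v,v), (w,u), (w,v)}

F1

The schema corresponds to a generalized confluence (Geach) condition: ∀x ∃w (xR²w ∧ xR²w).
F1: satisfies the condition.
F2: fails — at w2 but no w with w2R²w and w2R²w.
F3: fails — at 1 but no w with 1R²w and 1R²w.
F4: fails — at s but no w* with sR²w* and sR²w*.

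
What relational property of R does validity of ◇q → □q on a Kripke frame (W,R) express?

This is the CD axiom.
Its frame correspondent is partial functionality — ∀x ∀y ∀z (Rxy ∧ Rxz → y = z).

partial functionality: ∀x ∀y ∀z (Rxy ∧ Rxz → y = z)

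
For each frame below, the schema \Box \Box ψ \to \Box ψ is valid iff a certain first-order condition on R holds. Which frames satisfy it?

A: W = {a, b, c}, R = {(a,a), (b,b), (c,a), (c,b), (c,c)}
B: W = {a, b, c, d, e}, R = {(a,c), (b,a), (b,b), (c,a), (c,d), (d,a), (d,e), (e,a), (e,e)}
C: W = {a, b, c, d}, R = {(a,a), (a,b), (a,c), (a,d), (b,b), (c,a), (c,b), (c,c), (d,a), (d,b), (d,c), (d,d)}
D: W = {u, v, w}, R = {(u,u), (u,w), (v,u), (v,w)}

The schema corresponds to density: \forall x \forall y (Rxy \to \exists z (Rxz \wedge Rzy)).
A: holds.
B: fails — Rcd but no z with Rcz and Rzd.
C: holds.
D: holds.

A, C, D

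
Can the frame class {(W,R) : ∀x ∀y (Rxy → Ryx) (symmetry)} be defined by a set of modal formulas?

Yes, by p → □◇p

The condition is symmetry. A defining modal formula is p → □◇p.
Suppose p→□◇p is valid. Take Rxy and set V(p)={x}. Then p at x, so □◇p at x, so ◇p at y, so some z with Ryz has p; z=x, i.e. Ryx.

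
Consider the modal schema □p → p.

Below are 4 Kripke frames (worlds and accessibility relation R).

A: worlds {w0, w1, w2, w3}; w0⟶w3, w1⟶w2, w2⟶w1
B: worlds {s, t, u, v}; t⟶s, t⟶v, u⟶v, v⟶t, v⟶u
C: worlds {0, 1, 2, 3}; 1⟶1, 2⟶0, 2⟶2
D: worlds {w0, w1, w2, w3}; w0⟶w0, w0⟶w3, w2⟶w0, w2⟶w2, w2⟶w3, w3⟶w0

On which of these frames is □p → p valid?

none

This is the axiom for reflexivity; its first-order frame correspondent is ∀x Rxx.
A: fails — world w0 does not see itself.
B: fails — world s does not see itself.
C: fails — world 0 does not see itself.
D: fails — world w1 does not see itself.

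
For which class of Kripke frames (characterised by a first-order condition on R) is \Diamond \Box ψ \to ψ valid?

symmetry: \forall x \forall y (Rxy \to Ryx)

Equivalently (dual form): ψ → □◇ψ.
Suppose ψ→□◇ψ is valid. Take Rxy and set V(ψ)={x}. Then ψ at x, so □◇ψ at x, so ◇ψ at y, so some z with Ryz has ψ; z=x, i.e. Ryx.
Conversely, on a frame with symmetry the schema holds at every world under every valuation.
So the correspondent is symmetry.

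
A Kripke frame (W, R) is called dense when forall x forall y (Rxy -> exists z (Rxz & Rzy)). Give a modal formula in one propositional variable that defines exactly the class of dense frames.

This is density; the standard corresponding axiom is C4: □□s → □s.
Suppose □□s→□s is valid. Take Rxy and set V(s)={w : xR²w}. Then □□s at x, so □s at x, so s at y, i.e. ∃z(Rxz∧Rzy).

□□s → □s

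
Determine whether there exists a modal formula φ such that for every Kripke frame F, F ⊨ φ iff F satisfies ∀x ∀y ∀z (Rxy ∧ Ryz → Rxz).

Yes, by □p → □□p

This is a Sahlqvist condition; the 4 axiom □p → □□p defines it.
Suppose □p→□□p is valid. Take Rxy, Ryz and set V(p)={w : Rxw}. Then □p at x, so □□p at x, so □p at y, so p at z, i.e. Rxz.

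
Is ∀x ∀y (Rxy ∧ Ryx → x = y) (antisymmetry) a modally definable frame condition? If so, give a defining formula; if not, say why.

Modal frame validity is preserved under surjective bounded morphisms.
The 4-cycle (worlds s,t,u,v with s→t→u→v→s) is antisymmetric. Sending even-indexed worlds to s and odd-indexed worlds to t is a surjective bounded morphism onto the two-world frame with s↔t, which is not antisymmetric.
Hence antisymmetry is not modally definable.

No — not modally definable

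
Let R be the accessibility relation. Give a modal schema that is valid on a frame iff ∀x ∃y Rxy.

□ψ → ◇ψ

The condition is seriality. The D schema □ψ → ◇ψ defines it.
Suppose □ψ→◇ψ is valid. At any x set V(ψ)=W. Then □ψ at x, so ◇ψ at x, so x has a successor.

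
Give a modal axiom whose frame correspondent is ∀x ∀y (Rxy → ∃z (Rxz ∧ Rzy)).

□□r → □r

The condition is density. The C4 schema □□r → □r defines it.
Suppose □□r→□r is valid. Take Rxy and set V(r)={w : xR²w}. Then □□r at x, so □r at x, so r at y, i.e. ∃z(Rxz∧Rzy).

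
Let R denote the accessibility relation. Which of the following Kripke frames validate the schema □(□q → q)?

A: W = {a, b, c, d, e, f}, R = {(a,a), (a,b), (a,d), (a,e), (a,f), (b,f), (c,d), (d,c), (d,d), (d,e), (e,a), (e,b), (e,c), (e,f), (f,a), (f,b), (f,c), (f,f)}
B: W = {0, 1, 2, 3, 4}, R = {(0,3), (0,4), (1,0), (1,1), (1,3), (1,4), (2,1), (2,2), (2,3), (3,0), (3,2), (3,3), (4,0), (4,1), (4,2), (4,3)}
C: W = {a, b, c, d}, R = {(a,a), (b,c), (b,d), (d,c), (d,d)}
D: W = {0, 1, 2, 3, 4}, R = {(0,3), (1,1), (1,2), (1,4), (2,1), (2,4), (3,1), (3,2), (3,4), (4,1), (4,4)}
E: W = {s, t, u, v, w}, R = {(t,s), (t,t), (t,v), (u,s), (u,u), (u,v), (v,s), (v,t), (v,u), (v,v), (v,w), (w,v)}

none

Frame correspondent (Sahlqvist): ∀x ∀y (Rxy → Ryy) — i.e. shift-reflexivity.
A: fails — Reb but not Rbb.
B: fails — R10 but not R00.
C: fails — Rbc but not Rcc.
D: fails — R32 but not R22.
E: fails — Rus but not Rss.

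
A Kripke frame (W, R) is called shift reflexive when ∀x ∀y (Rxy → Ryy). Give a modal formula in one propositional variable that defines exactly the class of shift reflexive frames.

□(□s → s)

A defining formula is □(□s → s) (the T□ axiom).
Suppose □(□s→s) is valid. Take Rxy and set V(s)={w : Ryw}. Then at y, □s holds; since □(□s→s) at x, □s→s at y, so s at y, i.e. Ryy.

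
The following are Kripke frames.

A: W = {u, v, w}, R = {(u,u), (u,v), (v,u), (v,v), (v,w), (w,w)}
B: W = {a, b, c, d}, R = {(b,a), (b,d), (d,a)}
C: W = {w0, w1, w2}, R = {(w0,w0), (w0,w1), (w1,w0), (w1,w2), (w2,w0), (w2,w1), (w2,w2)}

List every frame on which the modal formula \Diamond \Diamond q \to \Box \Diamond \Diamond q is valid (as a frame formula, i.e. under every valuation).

C

Frame correspondent (Sahlqvist): \forall x \forall y \forall z ((x R^2 y \wedge xRz) \to \exists w (y = w \wedge z R^2 w)) — i.e. a generalized confluence (Geach) condition.
A: fails — vR²u, vRw but no t with u=t and wR²t.
B: fails — bR²a, bRa but no w with a=w and aR²w.
C: holds.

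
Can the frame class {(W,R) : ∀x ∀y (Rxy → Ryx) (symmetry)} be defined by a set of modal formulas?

The condition is symmetry. A defining modal formula is p → □◇p.
Suppose p→□◇p is valid. Take Rxy and set V(p)={x}. Then p at x, so □◇p at x, so ◇p at y, so some z with Ryz has p; z=x, i.e. Ryx.

Yes — defined by p → □◇p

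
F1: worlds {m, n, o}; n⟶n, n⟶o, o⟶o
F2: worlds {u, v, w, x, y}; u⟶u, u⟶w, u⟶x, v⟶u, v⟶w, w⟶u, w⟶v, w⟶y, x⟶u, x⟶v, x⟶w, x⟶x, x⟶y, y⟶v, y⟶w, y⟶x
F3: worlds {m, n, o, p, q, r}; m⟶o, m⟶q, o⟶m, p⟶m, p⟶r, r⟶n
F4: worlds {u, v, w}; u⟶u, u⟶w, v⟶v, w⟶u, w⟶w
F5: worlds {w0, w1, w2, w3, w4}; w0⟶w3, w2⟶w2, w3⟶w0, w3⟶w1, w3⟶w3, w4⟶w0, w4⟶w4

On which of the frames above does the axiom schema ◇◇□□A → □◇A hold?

F1, F2, F4

This is the axiom for a generalized confluence (Geach) condition; its first-order frame correspondent is ∀x ∀y ∀z ((xR²y ∧ xRz) → ∃w (yR²w ∧ zRw)).
F1: ✓.
F2: ✓.
F3: fails — mR²m, mRq but no w with mR²w and qRw.
F4: ✓.
F5: fails — w0R²w1, w0Rw3 but no w with w1R²w and w3Rw.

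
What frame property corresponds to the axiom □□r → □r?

density: ∀x ∀y (Rxy → ∃z (Rxz ∧ Rzy))

Suppose □□r→□r is valid. Take Rxy and set V(r)={w : xR²w}. Then □□r at x, so □r at x, so r at y, i.e. ∃z(Rxz∧Rzy).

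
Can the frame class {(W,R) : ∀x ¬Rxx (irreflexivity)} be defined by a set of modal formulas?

No

Modal frame validity is preserved under surjective bounded morphisms.
The 5-cycle (worlds 0,1,2,3,4 with 0→1→2→3→4→0) is irreflexive, and the map sending every world to a single reflexive point • is a surjective bounded morphism (forth: every edge maps to (•,•); back: every world has a successor). So any modal formula valid on the 5-cycle is also valid on the reflexive point, which is not irreflexive.
So the class is not modally definable.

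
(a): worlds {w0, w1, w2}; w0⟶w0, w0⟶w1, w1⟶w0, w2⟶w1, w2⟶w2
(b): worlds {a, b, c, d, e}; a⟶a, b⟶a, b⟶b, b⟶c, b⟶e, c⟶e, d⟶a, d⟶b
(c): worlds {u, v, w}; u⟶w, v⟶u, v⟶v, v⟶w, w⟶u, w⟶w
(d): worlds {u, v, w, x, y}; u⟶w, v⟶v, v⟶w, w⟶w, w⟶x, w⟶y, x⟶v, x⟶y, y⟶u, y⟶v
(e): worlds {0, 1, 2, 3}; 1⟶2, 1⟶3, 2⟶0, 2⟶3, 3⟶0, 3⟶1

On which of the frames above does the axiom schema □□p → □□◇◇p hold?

This is the axiom for a generalized confluence (Geach) condition; its first-order frame correspondent is ∀x ∀z (xR²z → ∃w (xR²w ∧ zR²w)).
(a): condition met.
(b): fails — bR²c but no w with bR²w and cR²w.
(c): condition met.
(d): condition met.
(e): fails — 1R²0 but no w with 1R²w and 0R²w.
Valid on: (a), (c), (d).

(a), (c), (d)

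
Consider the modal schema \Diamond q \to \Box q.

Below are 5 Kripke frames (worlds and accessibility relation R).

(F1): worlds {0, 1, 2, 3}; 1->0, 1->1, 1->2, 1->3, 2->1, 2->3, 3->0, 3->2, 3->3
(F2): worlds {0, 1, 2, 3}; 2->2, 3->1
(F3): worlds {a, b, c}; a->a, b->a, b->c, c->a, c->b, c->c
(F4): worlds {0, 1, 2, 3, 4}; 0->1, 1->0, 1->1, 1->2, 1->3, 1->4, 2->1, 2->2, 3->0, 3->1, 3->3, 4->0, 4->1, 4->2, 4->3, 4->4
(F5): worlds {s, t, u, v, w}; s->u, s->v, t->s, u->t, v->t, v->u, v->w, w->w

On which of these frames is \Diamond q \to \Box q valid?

The schema corresponds to partial functionality: \forall x \forall y \forall z (Rxy \wedge Rxz \to y = z).
(F1): fails — 1 sees both 0 and 1.
(F2): condition met.
(F3): fails — b sees both a and c.
(F4): fails — 1 sees both 0 and 1.
(F5): fails — s sees both u and v.
Valid on: (F2).

(F2)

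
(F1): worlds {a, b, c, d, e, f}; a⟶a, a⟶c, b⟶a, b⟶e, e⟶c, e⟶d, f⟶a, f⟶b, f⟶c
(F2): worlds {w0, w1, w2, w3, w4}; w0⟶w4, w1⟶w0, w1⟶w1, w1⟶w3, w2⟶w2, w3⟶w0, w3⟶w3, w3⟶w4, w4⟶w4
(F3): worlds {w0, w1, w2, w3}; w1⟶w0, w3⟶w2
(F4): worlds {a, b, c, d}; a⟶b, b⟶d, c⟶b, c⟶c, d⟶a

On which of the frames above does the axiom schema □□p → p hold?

Frame correspondent (Sahlqvist): ∀x ∃w (xR²w ∧ x = w) — i.e. a generalized confluence (Geach) condition.
(F1): fails — at b but no w with bR²w and b=w.
(F2): fails — at w0 but no w with w0R²w and w0=w.
(F3): fails — at w0 but no w with w0R²w and w0=w.
(F4): fails — at a but no w with aR²w and a=w.
Valid on no frame.

none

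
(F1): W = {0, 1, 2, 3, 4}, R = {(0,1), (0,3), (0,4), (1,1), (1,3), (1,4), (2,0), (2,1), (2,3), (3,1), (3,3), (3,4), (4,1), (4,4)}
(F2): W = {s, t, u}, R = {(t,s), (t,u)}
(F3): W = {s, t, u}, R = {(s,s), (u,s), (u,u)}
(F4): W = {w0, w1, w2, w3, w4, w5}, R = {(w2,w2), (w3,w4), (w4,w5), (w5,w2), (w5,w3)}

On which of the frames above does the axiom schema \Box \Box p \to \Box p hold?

(F3)

The schema corresponds to density: \forall x \forall y (Rxy \to \exists z (Rxz \wedge Rzy)).
(F1): fails — R20 but no z with R2z and Rz0.
(F2): fails — Rtu but no z with Rtz and Rzu.
(F3): satisfies the condition.
(F4): fails — Rw4w5 but no z with Rw4z and Rzw5.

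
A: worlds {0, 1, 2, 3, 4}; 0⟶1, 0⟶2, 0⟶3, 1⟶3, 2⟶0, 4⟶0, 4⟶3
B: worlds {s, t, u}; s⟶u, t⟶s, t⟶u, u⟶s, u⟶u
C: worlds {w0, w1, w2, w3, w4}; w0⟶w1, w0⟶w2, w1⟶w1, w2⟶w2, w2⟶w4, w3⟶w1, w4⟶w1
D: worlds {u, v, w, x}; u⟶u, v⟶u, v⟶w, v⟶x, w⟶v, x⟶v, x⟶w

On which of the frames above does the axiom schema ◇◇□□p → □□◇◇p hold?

B, C, D

The schema corresponds to a generalized confluence (Geach) condition: ∀x ∀y ∀z ((xR²y ∧ xR²z) → ∃w (yR²w ∧ zR²w)).
A: fails — 0R²0, 0R²3 but no w with 0R²w and 3R²w.
B: condition met.
C: condition met.
D: condition met.
Valid on: B, C, D.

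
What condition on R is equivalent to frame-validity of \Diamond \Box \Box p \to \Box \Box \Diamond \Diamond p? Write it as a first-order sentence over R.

This is a Sahlqvist (Geach-type) schema ◇^1□^2p → □^2◇^2p.
First-order correspondent: \forall x \forall y \forall z ((xRy \wedge x R^2 z) \to \exists w (y R^2 w \wedge z R^2 w)).

\forall x \forall y \forall z ((xRy \wedge x R^2 z) \to \exists w (y R^2 w \wedge z R^2 w))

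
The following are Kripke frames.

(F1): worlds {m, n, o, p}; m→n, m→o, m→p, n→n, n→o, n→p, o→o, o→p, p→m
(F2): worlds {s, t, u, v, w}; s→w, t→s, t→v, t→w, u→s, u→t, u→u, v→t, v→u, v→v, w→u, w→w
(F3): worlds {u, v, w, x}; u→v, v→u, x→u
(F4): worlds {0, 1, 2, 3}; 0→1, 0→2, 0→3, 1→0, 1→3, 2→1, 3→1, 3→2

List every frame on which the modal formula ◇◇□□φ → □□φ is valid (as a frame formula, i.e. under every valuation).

(F3)

This is the axiom for a generalized confluence (Geach) condition; its first-order frame correspondent is ∀x ∀y ∀z ((xR²y ∧ xR²z) → ∃w (yR²w ∧ z = w)).
(F1): fails — mR²o, mR²n but no w with oR²w and n=w.
(F2): fails — tR²w, tR²v but no w* with wR²w* and v=w*.
(F3): condition met.
(F4): fails — 0R²1, 0R²0 but no w with 1R²w and 0=w.
Valid on: (F3).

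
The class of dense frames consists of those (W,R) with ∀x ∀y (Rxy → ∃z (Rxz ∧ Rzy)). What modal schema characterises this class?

This is density; the standard corresponding axiom is C4: □□ψ → □ψ.
Suppose □□ψ→□ψ is valid. Take Rxy and set V(ψ)={w : xR²w}. Then □□ψ at x, so □ψ at x, so ψ at y, i.e. ∃z(Rxz∧Rzy).

□□ψ → □ψ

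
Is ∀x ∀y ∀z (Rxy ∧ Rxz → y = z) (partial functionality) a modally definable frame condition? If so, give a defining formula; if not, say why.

The condition is partial functionality. A defining modal formula is ◇p → □p.
Suppose ◇p→□p is valid. Take Rxy, Rxz and set V(p)={y}. Then ◇p at x, so □p at x, so p at z, i.e. z=y.

Yes, by ◇p → □p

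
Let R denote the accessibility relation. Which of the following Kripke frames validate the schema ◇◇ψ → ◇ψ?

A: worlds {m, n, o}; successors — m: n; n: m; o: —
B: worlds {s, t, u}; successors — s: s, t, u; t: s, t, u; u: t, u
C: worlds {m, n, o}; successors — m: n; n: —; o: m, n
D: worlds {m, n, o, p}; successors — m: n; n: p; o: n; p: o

This is the axiom for transitivity; its first-order frame correspondent is ∀x ∀y ∀z (Rxy ∧ Ryz → Rxz).
A: fails — Rnm and Rmn but not Rnn.
B: fails — Rut and Rts but not Rus.
C: ✓.
D: fails — Ron and Rnp but not Rop.
Valid on: C.

C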